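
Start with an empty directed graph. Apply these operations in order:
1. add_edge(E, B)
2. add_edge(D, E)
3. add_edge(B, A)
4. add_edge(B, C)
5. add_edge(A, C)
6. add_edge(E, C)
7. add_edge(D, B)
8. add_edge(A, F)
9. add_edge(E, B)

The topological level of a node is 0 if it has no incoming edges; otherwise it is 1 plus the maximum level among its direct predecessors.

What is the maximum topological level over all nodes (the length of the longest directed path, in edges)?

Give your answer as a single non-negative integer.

Op 1: add_edge(E, B). Edges now: 1
Op 2: add_edge(D, E). Edges now: 2
Op 3: add_edge(B, A). Edges now: 3
Op 4: add_edge(B, C). Edges now: 4
Op 5: add_edge(A, C). Edges now: 5
Op 6: add_edge(E, C). Edges now: 6
Op 7: add_edge(D, B). Edges now: 7
Op 8: add_edge(A, F). Edges now: 8
Op 9: add_edge(E, B) (duplicate, no change). Edges now: 8
Compute levels (Kahn BFS):
  sources (in-degree 0): D
  process D: level=0
    D->B: in-degree(B)=1, level(B)>=1
    D->E: in-degree(E)=0, level(E)=1, enqueue
  process E: level=1
    E->B: in-degree(B)=0, level(B)=2, enqueue
    E->C: in-degree(C)=2, level(C)>=2
  process B: level=2
    B->A: in-degree(A)=0, level(A)=3, enqueue
    B->C: in-degree(C)=1, level(C)>=3
  process A: level=3
    A->C: in-degree(C)=0, level(C)=4, enqueue
    A->F: in-degree(F)=0, level(F)=4, enqueue
  process C: level=4
  process F: level=4
All levels: A:3, B:2, C:4, D:0, E:1, F:4
max level = 4

Answer: 4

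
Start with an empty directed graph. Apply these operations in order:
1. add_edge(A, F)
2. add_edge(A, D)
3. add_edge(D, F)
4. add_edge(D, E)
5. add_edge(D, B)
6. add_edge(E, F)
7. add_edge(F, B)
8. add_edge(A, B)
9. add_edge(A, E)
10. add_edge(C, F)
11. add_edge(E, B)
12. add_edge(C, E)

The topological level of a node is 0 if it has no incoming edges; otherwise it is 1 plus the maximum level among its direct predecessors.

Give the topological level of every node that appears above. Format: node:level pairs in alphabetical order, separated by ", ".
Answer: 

Answer: A:0, B:4, C:0, D:1, E:2, F:3

Derivation:
Op 1: add_edge(A, F). Edges now: 1
Op 2: add_edge(A, D). Edges now: 2
Op 3: add_edge(D, F). Edges now: 3
Op 4: add_edge(D, E). Edges now: 4
Op 5: add_edge(D, B). Edges now: 5
Op 6: add_edge(E, F). Edges now: 6
Op 7: add_edge(F, B). Edges now: 7
Op 8: add_edge(A, B). Edges now: 8
Op 9: add_edge(A, E). Edges now: 9
Op 10: add_edge(C, F). Edges now: 10
Op 11: add_edge(E, B). Edges now: 11
Op 12: add_edge(C, E). Edges now: 12
Compute levels (Kahn BFS):
  sources (in-degree 0): A, C
  process A: level=0
    A->B: in-degree(B)=3, level(B)>=1
    A->D: in-degree(D)=0, level(D)=1, enqueue
    A->E: in-degree(E)=2, level(E)>=1
    A->F: in-degree(F)=3, level(F)>=1
  process C: level=0
    C->E: in-degree(E)=1, level(E)>=1
    C->F: in-degree(F)=2, level(F)>=1
  process D: level=1
    D->B: in-degree(B)=2, level(B)>=2
    D->E: in-degree(E)=0, level(E)=2, enqueue
    D->F: in-degree(F)=1, level(F)>=2
  process E: level=2
    E->B: in-degree(B)=1, level(B)>=3
    E->F: in-degree(F)=0, level(F)=3, enqueue
  process F: level=3
    F->B: in-degree(B)=0, level(B)=4, enqueue
  process B: level=4
All levels: A:0, B:4, C:0, D:1, E:2, F:3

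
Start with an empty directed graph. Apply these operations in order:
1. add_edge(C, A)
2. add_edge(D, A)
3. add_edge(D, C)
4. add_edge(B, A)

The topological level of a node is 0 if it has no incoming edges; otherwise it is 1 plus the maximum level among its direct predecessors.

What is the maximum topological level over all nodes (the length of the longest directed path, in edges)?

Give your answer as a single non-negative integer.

Answer: 2

Derivation:
Op 1: add_edge(C, A). Edges now: 1
Op 2: add_edge(D, A). Edges now: 2
Op 3: add_edge(D, C). Edges now: 3
Op 4: add_edge(B, A). Edges now: 4
Compute levels (Kahn BFS):
  sources (in-degree 0): B, D
  process B: level=0
    B->A: in-degree(A)=2, level(A)>=1
  process D: level=0
    D->A: in-degree(A)=1, level(A)>=1
    D->C: in-degree(C)=0, level(C)=1, enqueue
  process C: level=1
    C->A: in-degree(A)=0, level(A)=2, enqueue
  process A: level=2
All levels: A:2, B:0, C:1, D:0
max level = 2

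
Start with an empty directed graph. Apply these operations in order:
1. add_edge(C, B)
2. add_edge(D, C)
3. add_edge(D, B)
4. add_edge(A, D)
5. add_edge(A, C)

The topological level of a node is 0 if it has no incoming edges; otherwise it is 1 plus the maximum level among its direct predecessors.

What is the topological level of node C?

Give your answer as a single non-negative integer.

Answer: 2

Derivation:
Op 1: add_edge(C, B). Edges now: 1
Op 2: add_edge(D, C). Edges now: 2
Op 3: add_edge(D, B). Edges now: 3
Op 4: add_edge(A, D). Edges now: 4
Op 5: add_edge(A, C). Edges now: 5
Compute levels (Kahn BFS):
  sources (in-degree 0): A
  process A: level=0
    A->C: in-degree(C)=1, level(C)>=1
    A->D: in-degree(D)=0, level(D)=1, enqueue
  process D: level=1
    D->B: in-degree(B)=1, level(B)>=2
    D->C: in-degree(C)=0, level(C)=2, enqueue
  process C: level=2
    C->B: in-degree(B)=0, level(B)=3, enqueue
  process B: level=3
All levels: A:0, B:3, C:2, D:1
level(C) = 2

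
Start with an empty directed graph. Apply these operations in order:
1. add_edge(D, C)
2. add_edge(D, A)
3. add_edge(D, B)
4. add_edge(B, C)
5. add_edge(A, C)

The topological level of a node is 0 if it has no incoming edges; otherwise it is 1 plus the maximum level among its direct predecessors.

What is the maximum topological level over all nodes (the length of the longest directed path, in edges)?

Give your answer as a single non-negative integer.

Answer: 2

Derivation:
Op 1: add_edge(D, C). Edges now: 1
Op 2: add_edge(D, A). Edges now: 2
Op 3: add_edge(D, B). Edges now: 3
Op 4: add_edge(B, C). Edges now: 4
Op 5: add_edge(A, C). Edges now: 5
Compute levels (Kahn BFS):
  sources (in-degree 0): D
  process D: level=0
    D->A: in-degree(A)=0, level(A)=1, enqueue
    D->B: in-degree(B)=0, level(B)=1, enqueue
    D->C: in-degree(C)=2, level(C)>=1
  process A: level=1
    A->C: in-degree(C)=1, level(C)>=2
  process B: level=1
    B->C: in-degree(C)=0, level(C)=2, enqueue
  process C: level=2
All levels: A:1, B:1, C:2, D:0
max level = 2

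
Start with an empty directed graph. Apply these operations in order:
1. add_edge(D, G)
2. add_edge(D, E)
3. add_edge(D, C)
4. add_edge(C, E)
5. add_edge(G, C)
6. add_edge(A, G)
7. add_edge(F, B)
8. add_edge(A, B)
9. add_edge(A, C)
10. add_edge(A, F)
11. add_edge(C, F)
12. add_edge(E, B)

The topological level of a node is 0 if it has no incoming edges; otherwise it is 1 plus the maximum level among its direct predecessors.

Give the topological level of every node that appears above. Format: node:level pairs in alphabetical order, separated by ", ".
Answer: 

Answer: A:0, B:4, C:2, D:0, E:3, F:3, G:1

Derivation:
Op 1: add_edge(D, G). Edges now: 1
Op 2: add_edge(D, E). Edges now: 2
Op 3: add_edge(D, C). Edges now: 3
Op 4: add_edge(C, E). Edges now: 4
Op 5: add_edge(G, C). Edges now: 5
Op 6: add_edge(A, G). Edges now: 6
Op 7: add_edge(F, B). Edges now: 7
Op 8: add_edge(A, B). Edges now: 8
Op 9: add_edge(A, C). Edges now: 9
Op 10: add_edge(A, F). Edges now: 10
Op 11: add_edge(C, F). Edges now: 11
Op 12: add_edge(E, B). Edges now: 12
Compute levels (Kahn BFS):
  sources (in-degree 0): A, D
  process A: level=0
    A->B: in-degree(B)=2, level(B)>=1
    A->C: in-degree(C)=2, level(C)>=1
    A->F: in-degree(F)=1, level(F)>=1
    A->G: in-degree(G)=1, level(G)>=1
  process D: level=0
    D->C: in-degree(C)=1, level(C)>=1
    D->E: in-degree(E)=1, level(E)>=1
    D->G: in-degree(G)=0, level(G)=1, enqueue
  process G: level=1
    G->C: in-degree(C)=0, level(C)=2, enqueue
  process C: level=2
    C->E: in-degree(E)=0, level(E)=3, enqueue
    C->F: in-degree(F)=0, level(F)=3, enqueue
  process E: level=3
    E->B: in-degree(B)=1, level(B)>=4
  process F: level=3
    F->B: in-degree(B)=0, level(B)=4, enqueue
  process B: level=4
All levels: A:0, B:4, C:2, D:0, E:3, F:3, G:1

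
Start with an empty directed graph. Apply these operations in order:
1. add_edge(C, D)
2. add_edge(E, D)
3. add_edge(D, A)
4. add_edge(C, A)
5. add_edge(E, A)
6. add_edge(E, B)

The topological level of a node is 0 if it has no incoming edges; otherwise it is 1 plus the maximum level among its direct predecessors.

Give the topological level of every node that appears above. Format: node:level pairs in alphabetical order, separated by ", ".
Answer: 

Answer: A:2, B:1, C:0, D:1, E:0

Derivation:
Op 1: add_edge(C, D). Edges now: 1
Op 2: add_edge(E, D). Edges now: 2
Op 3: add_edge(D, A). Edges now: 3
Op 4: add_edge(C, A). Edges now: 4
Op 5: add_edge(E, A). Edges now: 5
Op 6: add_edge(E, B). Edges now: 6
Compute levels (Kahn BFS):
  sources (in-degree 0): C, E
  process C: level=0
    C->A: in-degree(A)=2, level(A)>=1
    C->D: in-degree(D)=1, level(D)>=1
  process E: level=0
    E->A: in-degree(A)=1, level(A)>=1
    E->B: in-degree(B)=0, level(B)=1, enqueue
    E->D: in-degree(D)=0, level(D)=1, enqueue
  process B: level=1
  process D: level=1
    D->A: in-degree(A)=0, level(A)=2, enqueue
  process A: level=2
All levels: A:2, B:1, C:0, D:1, E:0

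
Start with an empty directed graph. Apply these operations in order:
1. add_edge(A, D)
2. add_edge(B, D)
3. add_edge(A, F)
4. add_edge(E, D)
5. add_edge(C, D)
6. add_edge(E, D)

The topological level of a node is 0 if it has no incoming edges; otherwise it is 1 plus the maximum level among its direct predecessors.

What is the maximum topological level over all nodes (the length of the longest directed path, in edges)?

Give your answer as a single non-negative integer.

Answer: 1

Derivation:
Op 1: add_edge(A, D). Edges now: 1
Op 2: add_edge(B, D). Edges now: 2
Op 3: add_edge(A, F). Edges now: 3
Op 4: add_edge(E, D). Edges now: 4
Op 5: add_edge(C, D). Edges now: 5
Op 6: add_edge(E, D) (duplicate, no change). Edges now: 5
Compute levels (Kahn BFS):
  sources (in-degree 0): A, B, C, E
  process A: level=0
    A->D: in-degree(D)=3, level(D)>=1
    A->F: in-degree(F)=0, level(F)=1, enqueue
  process B: level=0
    B->D: in-degree(D)=2, level(D)>=1
  process C: level=0
    C->D: in-degree(D)=1, level(D)>=1
  process E: level=0
    E->D: in-degree(D)=0, level(D)=1, enqueue
  process F: level=1
  process D: level=1
All levels: A:0, B:0, C:0, D:1, E:0, F:1
max level = 1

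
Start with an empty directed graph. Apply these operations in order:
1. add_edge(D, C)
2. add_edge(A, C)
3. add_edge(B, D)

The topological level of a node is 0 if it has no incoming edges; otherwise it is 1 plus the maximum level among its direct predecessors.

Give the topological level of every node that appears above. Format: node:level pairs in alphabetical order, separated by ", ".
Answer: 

Op 1: add_edge(D, C). Edges now: 1
Op 2: add_edge(A, C). Edges now: 2
Op 3: add_edge(B, D). Edges now: 3
Compute levels (Kahn BFS):
  sources (in-degree 0): A, B
  process A: level=0
    A->C: in-degree(C)=1, level(C)>=1
  process B: level=0
    B->D: in-degree(D)=0, level(D)=1, enqueue
  process D: level=1
    D->C: in-degree(C)=0, level(C)=2, enqueue
  process C: level=2
All levels: A:0, B:0, C:2, D:1

Answer: A:0, B:0, C:2, D:1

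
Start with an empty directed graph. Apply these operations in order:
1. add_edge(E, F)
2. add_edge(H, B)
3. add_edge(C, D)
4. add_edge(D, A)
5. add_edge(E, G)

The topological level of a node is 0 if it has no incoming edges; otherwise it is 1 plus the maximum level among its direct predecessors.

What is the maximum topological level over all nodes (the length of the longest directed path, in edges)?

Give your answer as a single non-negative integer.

Answer: 2

Derivation:
Op 1: add_edge(E, F). Edges now: 1
Op 2: add_edge(H, B). Edges now: 2
Op 3: add_edge(C, D). Edges now: 3
Op 4: add_edge(D, A). Edges now: 4
Op 5: add_edge(E, G). Edges now: 5
Compute levels (Kahn BFS):
  sources (in-degree 0): C, E, H
  process C: level=0
    C->D: in-degree(D)=0, level(D)=1, enqueue
  process E: level=0
    E->F: in-degree(F)=0, level(F)=1, enqueue
    E->G: in-degree(G)=0, level(G)=1, enqueue
  process H: level=0
    H->B: in-degree(B)=0, level(B)=1, enqueue
  process D: level=1
    D->A: in-degree(A)=0, level(A)=2, enqueue
  process F: level=1
  process G: level=1
  process B: level=1
  process A: level=2
All levels: A:2, B:1, C:0, D:1, E:0, F:1, G:1, H:0
max level = 2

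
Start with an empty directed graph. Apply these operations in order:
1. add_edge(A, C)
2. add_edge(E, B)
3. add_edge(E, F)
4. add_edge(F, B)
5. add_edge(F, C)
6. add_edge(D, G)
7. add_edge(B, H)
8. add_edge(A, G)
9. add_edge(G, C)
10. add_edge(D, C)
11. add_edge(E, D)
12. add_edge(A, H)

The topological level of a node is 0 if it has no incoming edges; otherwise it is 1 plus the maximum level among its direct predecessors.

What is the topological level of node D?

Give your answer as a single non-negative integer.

Op 1: add_edge(A, C). Edges now: 1
Op 2: add_edge(E, B). Edges now: 2
Op 3: add_edge(E, F). Edges now: 3
Op 4: add_edge(F, B). Edges now: 4
Op 5: add_edge(F, C). Edges now: 5
Op 6: add_edge(D, G). Edges now: 6
Op 7: add_edge(B, H). Edges now: 7
Op 8: add_edge(A, G). Edges now: 8
Op 9: add_edge(G, C). Edges now: 9
Op 10: add_edge(D, C). Edges now: 10
Op 11: add_edge(E, D). Edges now: 11
Op 12: add_edge(A, H). Edges now: 12
Compute levels (Kahn BFS):
  sources (in-degree 0): A, E
  process A: level=0
    A->C: in-degree(C)=3, level(C)>=1
    A->G: in-degree(G)=1, level(G)>=1
    A->H: in-degree(H)=1, level(H)>=1
  process E: level=0
    E->B: in-degree(B)=1, level(B)>=1
    E->D: in-degree(D)=0, level(D)=1, enqueue
    E->F: in-degree(F)=0, level(F)=1, enqueue
  process D: level=1
    D->C: in-degree(C)=2, level(C)>=2
    D->G: in-degree(G)=0, level(G)=2, enqueue
  process F: level=1
    F->B: in-degree(B)=0, level(B)=2, enqueue
    F->C: in-degree(C)=1, level(C)>=2
  process G: level=2
    G->C: in-degree(C)=0, level(C)=3, enqueue
  process B: level=2
    B->H: in-degree(H)=0, level(H)=3, enqueue
  process C: level=3
  process H: level=3
All levels: A:0, B:2, C:3, D:1, E:0, F:1, G:2, H:3
level(D) = 1

Answer: 1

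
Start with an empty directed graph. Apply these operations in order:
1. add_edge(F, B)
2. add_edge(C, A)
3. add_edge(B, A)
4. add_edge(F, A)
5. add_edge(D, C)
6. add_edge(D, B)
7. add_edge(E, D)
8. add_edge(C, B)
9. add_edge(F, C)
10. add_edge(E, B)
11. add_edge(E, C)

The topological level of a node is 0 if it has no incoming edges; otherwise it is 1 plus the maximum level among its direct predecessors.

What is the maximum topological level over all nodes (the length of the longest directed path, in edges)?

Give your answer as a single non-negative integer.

Op 1: add_edge(F, B). Edges now: 1
Op 2: add_edge(C, A). Edges now: 2
Op 3: add_edge(B, A). Edges now: 3
Op 4: add_edge(F, A). Edges now: 4
Op 5: add_edge(D, C). Edges now: 5
Op 6: add_edge(D, B). Edges now: 6
Op 7: add_edge(E, D). Edges now: 7
Op 8: add_edge(C, B). Edges now: 8
Op 9: add_edge(F, C). Edges now: 9
Op 10: add_edge(E, B). Edges now: 10
Op 11: add_edge(E, C). Edges now: 11
Compute levels (Kahn BFS):
  sources (in-degree 0): E, F
  process E: level=0
    E->B: in-degree(B)=3, level(B)>=1
    E->C: in-degree(C)=2, level(C)>=1
    E->D: in-degree(D)=0, level(D)=1, enqueue
  process F: level=0
    F->A: in-degree(A)=2, level(A)>=1
    F->B: in-degree(B)=2, level(B)>=1
    F->C: in-degree(C)=1, level(C)>=1
  process D: level=1
    D->B: in-degree(B)=1, level(B)>=2
    D->C: in-degree(C)=0, level(C)=2, enqueue
  process C: level=2
    C->A: in-degree(A)=1, level(A)>=3
    C->B: in-degree(B)=0, level(B)=3, enqueue
  process B: level=3
    B->A: in-degree(A)=0, level(A)=4, enqueue
  process A: level=4
All levels: A:4, B:3, C:2, D:1, E:0, F:0
max level = 4

Answer: 4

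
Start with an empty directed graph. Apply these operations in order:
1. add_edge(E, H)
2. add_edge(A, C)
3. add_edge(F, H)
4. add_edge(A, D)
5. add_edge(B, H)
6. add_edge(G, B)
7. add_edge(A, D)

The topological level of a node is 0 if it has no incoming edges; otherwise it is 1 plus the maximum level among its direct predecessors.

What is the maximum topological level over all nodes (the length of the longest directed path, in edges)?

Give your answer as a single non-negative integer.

Answer: 2

Derivation:
Op 1: add_edge(E, H). Edges now: 1
Op 2: add_edge(A, C). Edges now: 2
Op 3: add_edge(F, H). Edges now: 3
Op 4: add_edge(A, D). Edges now: 4
Op 5: add_edge(B, H). Edges now: 5
Op 6: add_edge(G, B). Edges now: 6
Op 7: add_edge(A, D) (duplicate, no change). Edges now: 6
Compute levels (Kahn BFS):
  sources (in-degree 0): A, E, F, G
  process A: level=0
    A->C: in-degree(C)=0, level(C)=1, enqueue
    A->D: in-degree(D)=0, level(D)=1, enqueue
  process E: level=0
    E->H: in-degree(H)=2, level(H)>=1
  process F: level=0
    F->H: in-degree(H)=1, level(H)>=1
  process G: level=0
    G->B: in-degree(B)=0, level(B)=1, enqueue
  process C: level=1
  process D: level=1
  process B: level=1
    B->H: in-degree(H)=0, level(H)=2, enqueue
  process H: level=2
All levels: A:0, B:1, C:1, D:1, E:0, F:0, G:0, H:2
max level = 2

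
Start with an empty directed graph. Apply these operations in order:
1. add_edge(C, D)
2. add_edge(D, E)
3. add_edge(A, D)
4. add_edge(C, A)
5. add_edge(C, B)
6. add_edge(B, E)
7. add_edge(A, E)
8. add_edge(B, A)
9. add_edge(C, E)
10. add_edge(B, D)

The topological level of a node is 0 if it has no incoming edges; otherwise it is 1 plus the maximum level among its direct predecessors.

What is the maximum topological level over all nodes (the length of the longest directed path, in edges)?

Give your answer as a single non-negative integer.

Answer: 4

Derivation:
Op 1: add_edge(C, D). Edges now: 1
Op 2: add_edge(D, E). Edges now: 2
Op 3: add_edge(A, D). Edges now: 3
Op 4: add_edge(C, A). Edges now: 4
Op 5: add_edge(C, B). Edges now: 5
Op 6: add_edge(B, E). Edges now: 6
Op 7: add_edge(A, E). Edges now: 7
Op 8: add_edge(B, A). Edges now: 8
Op 9: add_edge(C, E). Edges now: 9
Op 10: add_edge(B, D). Edges now: 10
Compute levels (Kahn BFS):
  sources (in-degree 0): C
  process C: level=0
    C->A: in-degree(A)=1, level(A)>=1
    C->B: in-degree(B)=0, level(B)=1, enqueue
    C->D: in-degree(D)=2, level(D)>=1
    C->E: in-degree(E)=3, level(E)>=1
  process B: level=1
    B->A: in-degree(A)=0, level(A)=2, enqueue
    B->D: in-degree(D)=1, level(D)>=2
    B->E: in-degree(E)=2, level(E)>=2
  process A: level=2
    A->D: in-degree(D)=0, level(D)=3, enqueue
    A->E: in-degree(E)=1, level(E)>=3
  process D: level=3
    D->E: in-degree(E)=0, level(E)=4, enqueue
  process E: level=4
All levels: A:2, B:1, C:0, D:3, E:4
max level = 4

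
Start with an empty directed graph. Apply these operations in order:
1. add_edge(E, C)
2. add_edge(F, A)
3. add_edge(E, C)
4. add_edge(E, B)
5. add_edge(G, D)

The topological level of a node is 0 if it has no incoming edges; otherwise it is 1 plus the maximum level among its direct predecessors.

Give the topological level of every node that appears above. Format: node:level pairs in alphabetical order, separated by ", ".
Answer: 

Answer: A:1, B:1, C:1, D:1, E:0, F:0, G:0

Derivation:
Op 1: add_edge(E, C). Edges now: 1
Op 2: add_edge(F, A). Edges now: 2
Op 3: add_edge(E, C) (duplicate, no change). Edges now: 2
Op 4: add_edge(E, B). Edges now: 3
Op 5: add_edge(G, D). Edges now: 4
Compute levels (Kahn BFS):
  sources (in-degree 0): E, F, G
  process E: level=0
    E->B: in-degree(B)=0, level(B)=1, enqueue
    E->C: in-degree(C)=0, level(C)=1, enqueue
  process F: level=0
    F->A: in-degree(A)=0, level(A)=1, enqueue
  process G: level=0
    G->D: in-degree(D)=0, level(D)=1, enqueue
  process B: level=1
  process C: level=1
  process A: level=1
  process D: level=1
All levels: A:1, B:1, C:1, D:1, E:0, F:0, G:0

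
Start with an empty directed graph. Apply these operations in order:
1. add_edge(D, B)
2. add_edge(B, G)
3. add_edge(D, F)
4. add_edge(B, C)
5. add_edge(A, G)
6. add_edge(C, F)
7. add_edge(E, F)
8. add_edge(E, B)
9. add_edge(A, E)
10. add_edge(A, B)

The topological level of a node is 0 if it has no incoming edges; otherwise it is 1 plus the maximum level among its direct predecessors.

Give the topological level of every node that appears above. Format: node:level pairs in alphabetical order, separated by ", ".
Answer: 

Op 1: add_edge(D, B). Edges now: 1
Op 2: add_edge(B, G). Edges now: 2
Op 3: add_edge(D, F). Edges now: 3
Op 4: add_edge(B, C). Edges now: 4
Op 5: add_edge(A, G). Edges now: 5
Op 6: add_edge(C, F). Edges now: 6
Op 7: add_edge(E, F). Edges now: 7
Op 8: add_edge(E, B). Edges now: 8
Op 9: add_edge(A, E). Edges now: 9
Op 10: add_edge(A, B). Edges now: 10
Compute levels (Kahn BFS):
  sources (in-degree 0): A, D
  process A: level=0
    A->B: in-degree(B)=2, level(B)>=1
    A->E: in-degree(E)=0, level(E)=1, enqueue
    A->G: in-degree(G)=1, level(G)>=1
  process D: level=0
    D->B: in-degree(B)=1, level(B)>=1
    D->F: in-degree(F)=2, level(F)>=1
  process E: level=1
    E->B: in-degree(B)=0, level(B)=2, enqueue
    E->F: in-degree(F)=1, level(F)>=2
  process B: level=2
    B->C: in-degree(C)=0, level(C)=3, enqueue
    B->G: in-degree(G)=0, level(G)=3, enqueue
  process C: level=3
    C->F: in-degree(F)=0, level(F)=4, enqueue
  process G: level=3
  process F: level=4
All levels: A:0, B:2, C:3, D:0, E:1, F:4, G:3

Answer: A:0, B:2, C:3, D:0, E:1, F:4, G:3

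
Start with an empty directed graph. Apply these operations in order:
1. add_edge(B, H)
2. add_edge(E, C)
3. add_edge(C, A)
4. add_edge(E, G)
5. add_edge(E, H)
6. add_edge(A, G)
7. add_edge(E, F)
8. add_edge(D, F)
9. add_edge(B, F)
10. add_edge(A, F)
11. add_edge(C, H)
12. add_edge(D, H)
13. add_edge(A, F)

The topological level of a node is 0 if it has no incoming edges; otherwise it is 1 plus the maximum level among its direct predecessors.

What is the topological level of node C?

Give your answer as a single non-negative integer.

Answer: 1

Derivation:
Op 1: add_edge(B, H). Edges now: 1
Op 2: add_edge(E, C). Edges now: 2
Op 3: add_edge(C, A). Edges now: 3
Op 4: add_edge(E, G). Edges now: 4
Op 5: add_edge(E, H). Edges now: 5
Op 6: add_edge(A, G). Edges now: 6
Op 7: add_edge(E, F). Edges now: 7
Op 8: add_edge(D, F). Edges now: 8
Op 9: add_edge(B, F). Edges now: 9
Op 10: add_edge(A, F). Edges now: 10
Op 11: add_edge(C, H). Edges now: 11
Op 12: add_edge(D, H). Edges now: 12
Op 13: add_edge(A, F) (duplicate, no change). Edges now: 12
Compute levels (Kahn BFS):
  sources (in-degree 0): B, D, E
  process B: level=0
    B->F: in-degree(F)=3, level(F)>=1
    B->H: in-degree(H)=3, level(H)>=1
  process D: level=0
    D->F: in-degree(F)=2, level(F)>=1
    D->H: in-degree(H)=2, level(H)>=1
  process E: level=0
    E->C: in-degree(C)=0, level(C)=1, enqueue
    E->F: in-degree(F)=1, level(F)>=1
    E->G: in-degree(G)=1, level(G)>=1
    E->H: in-degree(H)=1, level(H)>=1
  process C: level=1
    C->A: in-degree(A)=0, level(A)=2, enqueue
    C->H: in-degree(H)=0, level(H)=2, enqueue
  process A: level=2
    A->F: in-degree(F)=0, level(F)=3, enqueue
    A->G: in-degree(G)=0, level(G)=3, enqueue
  process H: level=2
  process F: level=3
  process G: level=3
All levels: A:2, B:0, C:1, D:0, E:0, F:3, G:3, H:2
level(C) = 1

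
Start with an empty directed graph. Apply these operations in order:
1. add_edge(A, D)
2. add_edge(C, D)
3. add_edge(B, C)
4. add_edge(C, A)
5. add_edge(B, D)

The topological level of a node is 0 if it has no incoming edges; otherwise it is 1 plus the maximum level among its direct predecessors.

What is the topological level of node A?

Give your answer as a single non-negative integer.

Answer: 2

Derivation:
Op 1: add_edge(A, D). Edges now: 1
Op 2: add_edge(C, D). Edges now: 2
Op 3: add_edge(B, C). Edges now: 3
Op 4: add_edge(C, A). Edges now: 4
Op 5: add_edge(B, D). Edges now: 5
Compute levels (Kahn BFS):
  sources (in-degree 0): B
  process B: level=0
    B->C: in-degree(C)=0, level(C)=1, enqueue
    B->D: in-degree(D)=2, level(D)>=1
  process C: level=1
    C->A: in-degree(A)=0, level(A)=2, enqueue
    C->D: in-degree(D)=1, level(D)>=2
  process A: level=2
    A->D: in-degree(D)=0, level(D)=3, enqueue
  process D: level=3
All levels: A:2, B:0, C:1, D:3
level(A) = 2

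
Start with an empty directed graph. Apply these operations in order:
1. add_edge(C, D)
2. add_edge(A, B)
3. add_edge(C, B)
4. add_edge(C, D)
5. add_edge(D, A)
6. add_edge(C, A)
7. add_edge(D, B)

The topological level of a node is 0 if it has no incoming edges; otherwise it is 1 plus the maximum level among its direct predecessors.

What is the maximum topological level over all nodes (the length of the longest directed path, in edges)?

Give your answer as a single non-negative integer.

Op 1: add_edge(C, D). Edges now: 1
Op 2: add_edge(A, B). Edges now: 2
Op 3: add_edge(C, B). Edges now: 3
Op 4: add_edge(C, D) (duplicate, no change). Edges now: 3
Op 5: add_edge(D, A). Edges now: 4
Op 6: add_edge(C, A). Edges now: 5
Op 7: add_edge(D, B). Edges now: 6
Compute levels (Kahn BFS):
  sources (in-degree 0): C
  process C: level=0
    C->A: in-degree(A)=1, level(A)>=1
    C->B: in-degree(B)=2, level(B)>=1
    C->D: in-degree(D)=0, level(D)=1, enqueue
  process D: level=1
    D->A: in-degree(A)=0, level(A)=2, enqueue
    D->B: in-degree(B)=1, level(B)>=2
  process A: level=2
    A->B: in-degree(B)=0, level(B)=3, enqueue
  process B: level=3
All levels: A:2, B:3, C:0, D:1
max level = 3

Answer: 3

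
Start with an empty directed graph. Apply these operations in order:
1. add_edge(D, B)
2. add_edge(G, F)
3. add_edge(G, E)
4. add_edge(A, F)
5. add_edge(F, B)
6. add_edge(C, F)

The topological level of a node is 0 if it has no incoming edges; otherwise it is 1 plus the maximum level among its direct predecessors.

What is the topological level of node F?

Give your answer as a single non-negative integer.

Op 1: add_edge(D, B). Edges now: 1
Op 2: add_edge(G, F). Edges now: 2
Op 3: add_edge(G, E). Edges now: 3
Op 4: add_edge(A, F). Edges now: 4
Op 5: add_edge(F, B). Edges now: 5
Op 6: add_edge(C, F). Edges now: 6
Compute levels (Kahn BFS):
  sources (in-degree 0): A, C, D, G
  process A: level=0
    A->F: in-degree(F)=2, level(F)>=1
  process C: level=0
    C->F: in-degree(F)=1, level(F)>=1
  process D: level=0
    D->B: in-degree(B)=1, level(B)>=1
  process G: level=0
    G->E: in-degree(E)=0, level(E)=1, enqueue
    G->F: in-degree(F)=0, level(F)=1, enqueue
  process E: level=1
  process F: level=1
    F->B: in-degree(B)=0, level(B)=2, enqueue
  process B: level=2
All levels: A:0, B:2, C:0, D:0, E:1, F:1, G:0
level(F) = 1

Answer: 1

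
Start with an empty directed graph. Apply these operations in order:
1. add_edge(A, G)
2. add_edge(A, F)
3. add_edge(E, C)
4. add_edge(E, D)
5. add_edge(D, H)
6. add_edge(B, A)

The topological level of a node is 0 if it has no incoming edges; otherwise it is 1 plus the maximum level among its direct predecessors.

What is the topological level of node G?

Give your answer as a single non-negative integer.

Op 1: add_edge(A, G). Edges now: 1
Op 2: add_edge(A, F). Edges now: 2
Op 3: add_edge(E, C). Edges now: 3
Op 4: add_edge(E, D). Edges now: 4
Op 5: add_edge(D, H). Edges now: 5
Op 6: add_edge(B, A). Edges now: 6
Compute levels (Kahn BFS):
  sources (in-degree 0): B, E
  process B: level=0
    B->A: in-degree(A)=0, level(A)=1, enqueue
  process E: level=0
    E->C: in-degree(C)=0, level(C)=1, enqueue
    E->D: in-degree(D)=0, level(D)=1, enqueue
  process A: level=1
    A->F: in-degree(F)=0, level(F)=2, enqueue
    A->G: in-degree(G)=0, level(G)=2, enqueue
  process C: level=1
  process D: level=1
    D->H: in-degree(H)=0, level(H)=2, enqueue
  process F: level=2
  process G: level=2
  process H: level=2
All levels: A:1, B:0, C:1, D:1, E:0, F:2, G:2, H:2
level(G) = 2

Answer: 2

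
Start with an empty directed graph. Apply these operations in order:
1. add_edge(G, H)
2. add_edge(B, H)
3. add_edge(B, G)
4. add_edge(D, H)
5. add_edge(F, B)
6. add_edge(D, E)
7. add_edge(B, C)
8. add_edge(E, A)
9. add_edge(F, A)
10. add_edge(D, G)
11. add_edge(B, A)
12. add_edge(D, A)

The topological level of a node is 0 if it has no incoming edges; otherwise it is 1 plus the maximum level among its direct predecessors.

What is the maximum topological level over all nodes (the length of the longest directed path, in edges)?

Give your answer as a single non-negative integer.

Answer: 3

Derivation:
Op 1: add_edge(G, H). Edges now: 1
Op 2: add_edge(B, H). Edges now: 2
Op 3: add_edge(B, G). Edges now: 3
Op 4: add_edge(D, H). Edges now: 4
Op 5: add_edge(F, B). Edges now: 5
Op 6: add_edge(D, E). Edges now: 6
Op 7: add_edge(B, C). Edges now: 7
Op 8: add_edge(E, A). Edges now: 8
Op 9: add_edge(F, A). Edges now: 9
Op 10: add_edge(D, G). Edges now: 10
Op 11: add_edge(B, A). Edges now: 11
Op 12: add_edge(D, A). Edges now: 12
Compute levels (Kahn BFS):
  sources (in-degree 0): D, F
  process D: level=0
    D->A: in-degree(A)=3, level(A)>=1
    D->E: in-degree(E)=0, level(E)=1, enqueue
    D->G: in-degree(G)=1, level(G)>=1
    D->H: in-degree(H)=2, level(H)>=1
  process F: level=0
    F->A: in-degree(A)=2, level(A)>=1
    F->B: in-degree(B)=0, level(B)=1, enqueue
  process E: level=1
    E->A: in-degree(A)=1, level(A)>=2
  process B: level=1
    B->A: in-degree(A)=0, level(A)=2, enqueue
    B->C: in-degree(C)=0, level(C)=2, enqueue
    B->G: in-degree(G)=0, level(G)=2, enqueue
    B->H: in-degree(H)=1, level(H)>=2
  process A: level=2
  process C: level=2
  process G: level=2
    G->H: in-degree(H)=0, level(H)=3, enqueue
  process H: level=3
All levels: A:2, B:1, C:2, D:0, E:1, F:0, G:2, H:3
max level = 3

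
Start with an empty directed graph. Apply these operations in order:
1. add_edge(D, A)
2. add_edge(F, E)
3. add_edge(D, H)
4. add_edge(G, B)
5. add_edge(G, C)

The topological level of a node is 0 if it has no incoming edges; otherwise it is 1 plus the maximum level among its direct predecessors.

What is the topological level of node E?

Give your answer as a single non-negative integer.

Op 1: add_edge(D, A). Edges now: 1
Op 2: add_edge(F, E). Edges now: 2
Op 3: add_edge(D, H). Edges now: 3
Op 4: add_edge(G, B). Edges now: 4
Op 5: add_edge(G, C). Edges now: 5
Compute levels (Kahn BFS):
  sources (in-degree 0): D, F, G
  process D: level=0
    D->A: in-degree(A)=0, level(A)=1, enqueue
    D->H: in-degree(H)=0, level(H)=1, enqueue
  process F: level=0
    F->E: in-degree(E)=0, level(E)=1, enqueue
  process G: level=0
    G->B: in-degree(B)=0, level(B)=1, enqueue
    G->C: in-degree(C)=0, level(C)=1, enqueue
  process A: level=1
  process H: level=1
  process E: level=1
  process B: level=1
  process C: level=1
All levels: A:1, B:1, C:1, D:0, E:1, F:0, G:0, H:1
level(E) = 1

Answer: 1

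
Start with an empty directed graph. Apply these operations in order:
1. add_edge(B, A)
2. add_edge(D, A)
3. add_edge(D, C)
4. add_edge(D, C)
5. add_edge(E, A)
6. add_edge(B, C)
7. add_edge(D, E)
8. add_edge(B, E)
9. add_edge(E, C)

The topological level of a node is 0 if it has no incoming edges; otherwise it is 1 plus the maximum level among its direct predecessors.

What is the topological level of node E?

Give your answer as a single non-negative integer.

Op 1: add_edge(B, A). Edges now: 1
Op 2: add_edge(D, A). Edges now: 2
Op 3: add_edge(D, C). Edges now: 3
Op 4: add_edge(D, C) (duplicate, no change). Edges now: 3
Op 5: add_edge(E, A). Edges now: 4
Op 6: add_edge(B, C). Edges now: 5
Op 7: add_edge(D, E). Edges now: 6
Op 8: add_edge(B, E). Edges now: 7
Op 9: add_edge(E, C). Edges now: 8
Compute levels (Kahn BFS):
  sources (in-degree 0): B, D
  process B: level=0
    B->A: in-degree(A)=2, level(A)>=1
    B->C: in-degree(C)=2, level(C)>=1
    B->E: in-degree(E)=1, level(E)>=1
  process D: level=0
    D->A: in-degree(A)=1, level(A)>=1
    D->C: in-degree(C)=1, level(C)>=1
    D->E: in-degree(E)=0, level(E)=1, enqueue
  process E: level=1
    E->A: in-degree(A)=0, level(A)=2, enqueue
    E->C: in-degree(C)=0, level(C)=2, enqueue
  process A: level=2
  process C: level=2
All levels: A:2, B:0, C:2, D:0, E:1
level(E) = 1

Answer: 1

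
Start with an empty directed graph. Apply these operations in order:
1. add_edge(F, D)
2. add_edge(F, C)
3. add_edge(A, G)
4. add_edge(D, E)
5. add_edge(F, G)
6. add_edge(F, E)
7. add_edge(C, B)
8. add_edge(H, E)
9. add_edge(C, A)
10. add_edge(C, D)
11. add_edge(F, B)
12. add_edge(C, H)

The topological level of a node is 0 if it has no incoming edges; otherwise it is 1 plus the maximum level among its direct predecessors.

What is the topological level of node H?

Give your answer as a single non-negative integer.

Op 1: add_edge(F, D). Edges now: 1
Op 2: add_edge(F, C). Edges now: 2
Op 3: add_edge(A, G). Edges now: 3
Op 4: add_edge(D, E). Edges now: 4
Op 5: add_edge(F, G). Edges now: 5
Op 6: add_edge(F, E). Edges now: 6
Op 7: add_edge(C, B). Edges now: 7
Op 8: add_edge(H, E). Edges now: 8
Op 9: add_edge(C, A). Edges now: 9
Op 10: add_edge(C, D). Edges now: 10
Op 11: add_edge(F, B). Edges now: 11
Op 12: add_edge(C, H). Edges now: 12
Compute levels (Kahn BFS):
  sources (in-degree 0): F
  process F: level=0
    F->B: in-degree(B)=1, level(B)>=1
    F->C: in-degree(C)=0, level(C)=1, enqueue
    F->D: in-degree(D)=1, level(D)>=1
    F->E: in-degree(E)=2, level(E)>=1
    F->G: in-degree(G)=1, level(G)>=1
  process C: level=1
    C->A: in-degree(A)=0, level(A)=2, enqueue
    C->B: in-degree(B)=0, level(B)=2, enqueue
    C->D: in-degree(D)=0, level(D)=2, enqueue
    C->H: in-degree(H)=0, level(H)=2, enqueue
  process A: level=2
    A->G: in-degree(G)=0, level(G)=3, enqueue
  process B: level=2
  process D: level=2
    D->E: in-degree(E)=1, level(E)>=3
  process H: level=2
    H->E: in-degree(E)=0, level(E)=3, enqueue
  process G: level=3
  process E: level=3
All levels: A:2, B:2, C:1, D:2, E:3, F:0, G:3, H:2
level(H) = 2

Answer: 2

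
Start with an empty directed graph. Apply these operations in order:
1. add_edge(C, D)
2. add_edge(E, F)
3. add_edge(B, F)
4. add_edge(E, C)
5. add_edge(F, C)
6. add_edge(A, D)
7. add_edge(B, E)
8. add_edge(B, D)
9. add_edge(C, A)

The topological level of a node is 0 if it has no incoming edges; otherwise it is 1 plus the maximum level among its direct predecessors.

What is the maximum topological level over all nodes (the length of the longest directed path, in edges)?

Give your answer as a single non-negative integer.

Answer: 5

Derivation:
Op 1: add_edge(C, D). Edges now: 1
Op 2: add_edge(E, F). Edges now: 2
Op 3: add_edge(B, F). Edges now: 3
Op 4: add_edge(E, C). Edges now: 4
Op 5: add_edge(F, C). Edges now: 5
Op 6: add_edge(A, D). Edges now: 6
Op 7: add_edge(B, E). Edges now: 7
Op 8: add_edge(B, D). Edges now: 8
Op 9: add_edge(C, A). Edges now: 9
Compute levels (Kahn BFS):
  sources (in-degree 0): B
  process B: level=0
    B->D: in-degree(D)=2, level(D)>=1
    B->E: in-degree(E)=0, level(E)=1, enqueue
    B->F: in-degree(F)=1, level(F)>=1
  process E: level=1
    E->C: in-degree(C)=1, level(C)>=2
    E->F: in-degree(F)=0, level(F)=2, enqueue
  process F: level=2
    F->C: in-degree(C)=0, level(C)=3, enqueue
  process C: level=3
    C->A: in-degree(A)=0, level(A)=4, enqueue
    C->D: in-degree(D)=1, level(D)>=4
  process A: level=4
    A->D: in-degree(D)=0, level(D)=5, enqueue
  process D: level=5
All levels: A:4, B:0, C:3, D:5, E:1, F:2
max level = 5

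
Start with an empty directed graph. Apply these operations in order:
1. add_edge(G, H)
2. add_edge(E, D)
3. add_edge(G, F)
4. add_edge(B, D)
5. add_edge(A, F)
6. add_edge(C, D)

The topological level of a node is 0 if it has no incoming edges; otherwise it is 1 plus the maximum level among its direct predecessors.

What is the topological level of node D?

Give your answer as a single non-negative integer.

Answer: 1

Derivation:
Op 1: add_edge(G, H). Edges now: 1
Op 2: add_edge(E, D). Edges now: 2
Op 3: add_edge(G, F). Edges now: 3
Op 4: add_edge(B, D). Edges now: 4
Op 5: add_edge(A, F). Edges now: 5
Op 6: add_edge(C, D). Edges now: 6
Compute levels (Kahn BFS):
  sources (in-degree 0): A, B, C, E, G
  process A: level=0
    A->F: in-degree(F)=1, level(F)>=1
  process B: level=0
    B->D: in-degree(D)=2, level(D)>=1
  process C: level=0
    C->D: in-degree(D)=1, level(D)>=1
  process E: level=0
    E->D: in-degree(D)=0, level(D)=1, enqueue
  process G: level=0
    G->F: in-degree(F)=0, level(F)=1, enqueue
    G->H: in-degree(H)=0, level(H)=1, enqueue
  process D: level=1
  process F: level=1
  process H: level=1
All levels: A:0, B:0, C:0, D:1, E:0, F:1, G:0, H:1
level(D) = 1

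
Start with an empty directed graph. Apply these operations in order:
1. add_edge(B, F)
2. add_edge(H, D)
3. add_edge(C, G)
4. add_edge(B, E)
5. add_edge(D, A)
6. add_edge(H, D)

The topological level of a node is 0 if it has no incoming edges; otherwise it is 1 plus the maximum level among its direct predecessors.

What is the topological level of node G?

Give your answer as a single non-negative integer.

Answer: 1

Derivation:
Op 1: add_edge(B, F). Edges now: 1
Op 2: add_edge(H, D). Edges now: 2
Op 3: add_edge(C, G). Edges now: 3
Op 4: add_edge(B, E). Edges now: 4
Op 5: add_edge(D, A). Edges now: 5
Op 6: add_edge(H, D) (duplicate, no change). Edges now: 5
Compute levels (Kahn BFS):
  sources (in-degree 0): B, C, H
  process B: level=0
    B->E: in-degree(E)=0, level(E)=1, enqueue
    B->F: in-degree(F)=0, level(F)=1, enqueue
  process C: level=0
    C->G: in-degree(G)=0, level(G)=1, enqueue
  process H: level=0
    H->D: in-degree(D)=0, level(D)=1, enqueue
  process E: level=1
  process F: level=1
  process G: level=1
  process D: level=1
    D->A: in-degree(A)=0, level(A)=2, enqueue
  process A: level=2
All levels: A:2, B:0, C:0, D:1, E:1, F:1, G:1, H:0
level(G) = 1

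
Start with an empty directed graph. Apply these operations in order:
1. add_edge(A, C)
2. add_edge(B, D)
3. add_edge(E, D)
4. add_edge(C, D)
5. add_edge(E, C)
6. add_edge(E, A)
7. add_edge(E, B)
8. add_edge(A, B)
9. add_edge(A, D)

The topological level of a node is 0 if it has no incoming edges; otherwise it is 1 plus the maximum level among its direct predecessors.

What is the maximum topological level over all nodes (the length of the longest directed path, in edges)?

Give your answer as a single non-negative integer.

Op 1: add_edge(A, C). Edges now: 1
Op 2: add_edge(B, D). Edges now: 2
Op 3: add_edge(E, D). Edges now: 3
Op 4: add_edge(C, D). Edges now: 4
Op 5: add_edge(E, C). Edges now: 5
Op 6: add_edge(E, A). Edges now: 6
Op 7: add_edge(E, B). Edges now: 7
Op 8: add_edge(A, B). Edges now: 8
Op 9: add_edge(A, D). Edges now: 9
Compute levels (Kahn BFS):
  sources (in-degree 0): E
  process E: level=0
    E->A: in-degree(A)=0, level(A)=1, enqueue
    E->B: in-degree(B)=1, level(B)>=1
    E->C: in-degree(C)=1, level(C)>=1
    E->D: in-degree(D)=3, level(D)>=1
  process A: level=1
    A->B: in-degree(B)=0, level(B)=2, enqueue
    A->C: in-degree(C)=0, level(C)=2, enqueue
    A->D: in-degree(D)=2, level(D)>=2
  process B: level=2
    B->D: in-degree(D)=1, level(D)>=3
  process C: level=2
    C->D: in-degree(D)=0, level(D)=3, enqueue
  process D: level=3
All levels: A:1, B:2, C:2, D:3, E:0
max level = 3

Answer: 3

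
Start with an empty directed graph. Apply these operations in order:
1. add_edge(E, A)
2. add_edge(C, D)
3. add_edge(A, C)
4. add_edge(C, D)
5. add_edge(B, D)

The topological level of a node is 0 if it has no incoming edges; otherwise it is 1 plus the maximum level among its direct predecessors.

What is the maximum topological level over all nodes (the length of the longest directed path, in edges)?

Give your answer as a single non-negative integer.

Answer: 3

Derivation:
Op 1: add_edge(E, A). Edges now: 1
Op 2: add_edge(C, D). Edges now: 2
Op 3: add_edge(A, C). Edges now: 3
Op 4: add_edge(C, D) (duplicate, no change). Edges now: 3
Op 5: add_edge(B, D). Edges now: 4
Compute levels (Kahn BFS):
  sources (in-degree 0): B, E
  process B: level=0
    B->D: in-degree(D)=1, level(D)>=1
  process E: level=0
    E->A: in-degree(A)=0, level(A)=1, enqueue
  process A: level=1
    A->C: in-degree(C)=0, level(C)=2, enqueue
  process C: level=2
    C->D: in-degree(D)=0, level(D)=3, enqueue
  process D: level=3
All levels: A:1, B:0, C:2, D:3, E:0
max level = 3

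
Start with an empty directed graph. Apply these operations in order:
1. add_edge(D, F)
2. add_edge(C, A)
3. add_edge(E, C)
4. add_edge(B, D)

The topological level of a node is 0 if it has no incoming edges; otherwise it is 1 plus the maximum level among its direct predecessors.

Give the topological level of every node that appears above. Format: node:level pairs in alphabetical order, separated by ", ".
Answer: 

Op 1: add_edge(D, F). Edges now: 1
Op 2: add_edge(C, A). Edges now: 2
Op 3: add_edge(E, C). Edges now: 3
Op 4: add_edge(B, D). Edges now: 4
Compute levels (Kahn BFS):
  sources (in-degree 0): B, E
  process B: level=0
    B->D: in-degree(D)=0, level(D)=1, enqueue
  process E: level=0
    E->C: in-degree(C)=0, level(C)=1, enqueue
  process D: level=1
    D->F: in-degree(F)=0, level(F)=2, enqueue
  process C: level=1
    C->A: in-degree(A)=0, level(A)=2, enqueue
  process F: level=2
  process A: level=2
All levels: A:2, B:0, C:1, D:1, E:0, F:2

Answer: A:2, B:0, C:1, D:1, E:0, F:2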